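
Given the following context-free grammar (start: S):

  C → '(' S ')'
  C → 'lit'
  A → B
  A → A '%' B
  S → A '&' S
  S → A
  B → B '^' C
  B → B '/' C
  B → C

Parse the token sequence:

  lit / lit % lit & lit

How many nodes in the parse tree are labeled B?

[S [A [A [B [B [C lit]] / [C lit]]] % [B [C lit]]] & [S [A [B [C lit]]]]]

4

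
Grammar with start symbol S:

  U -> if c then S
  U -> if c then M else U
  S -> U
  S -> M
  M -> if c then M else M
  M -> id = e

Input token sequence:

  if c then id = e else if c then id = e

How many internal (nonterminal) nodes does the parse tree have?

6

[S [U if c then [M id = e] else [U if c then [S [M id = e]]]]]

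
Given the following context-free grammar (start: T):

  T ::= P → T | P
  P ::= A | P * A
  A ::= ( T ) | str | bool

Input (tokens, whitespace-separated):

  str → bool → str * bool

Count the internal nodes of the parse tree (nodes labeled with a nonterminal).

[T [P [A str]] → [T [P [A bool]] → [T [P [P [A str]] * [A bool]]]]]

11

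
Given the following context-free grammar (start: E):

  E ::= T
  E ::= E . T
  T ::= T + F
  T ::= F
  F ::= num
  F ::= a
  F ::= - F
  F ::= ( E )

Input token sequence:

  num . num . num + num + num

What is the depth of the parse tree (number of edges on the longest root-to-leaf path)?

5

[E [E [E [T [F num]]] . [T [F num]]] . [T [T [T [F num]] + [F num]] + [F num]]]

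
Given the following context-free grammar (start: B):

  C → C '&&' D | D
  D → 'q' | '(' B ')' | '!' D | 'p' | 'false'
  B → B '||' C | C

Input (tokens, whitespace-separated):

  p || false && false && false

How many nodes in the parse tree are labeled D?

4

[B [B [C [D p]]] || [C [C [C [D false]] && [D false]] && [D false]]]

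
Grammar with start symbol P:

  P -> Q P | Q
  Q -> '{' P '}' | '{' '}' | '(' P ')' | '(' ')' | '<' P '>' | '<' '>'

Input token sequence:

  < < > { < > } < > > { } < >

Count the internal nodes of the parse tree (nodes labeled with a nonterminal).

14

[P [Q < [P [Q < >] [P [Q { [P [Q < >]] }] [P [Q < >]]]] >] [P [Q { }] [P [Q < >]]]]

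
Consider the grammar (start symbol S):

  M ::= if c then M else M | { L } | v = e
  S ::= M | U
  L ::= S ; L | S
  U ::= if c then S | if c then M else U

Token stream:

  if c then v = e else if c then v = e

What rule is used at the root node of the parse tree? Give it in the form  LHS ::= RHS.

[S [U if c then [M v = e] else [U if c then [S [M v = e]]]]]

S ::= U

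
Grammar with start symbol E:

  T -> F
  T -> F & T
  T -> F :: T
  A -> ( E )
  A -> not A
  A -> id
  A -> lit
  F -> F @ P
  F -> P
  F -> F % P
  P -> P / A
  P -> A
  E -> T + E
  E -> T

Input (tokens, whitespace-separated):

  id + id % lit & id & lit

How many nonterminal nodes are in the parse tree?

21

[E [T [F [P [A id]]]] + [E [T [F [F [P [A id]]] % [P [A lit]]] & [T [F [P [A id]]] & [T [F [P [A lit]]]]]]]]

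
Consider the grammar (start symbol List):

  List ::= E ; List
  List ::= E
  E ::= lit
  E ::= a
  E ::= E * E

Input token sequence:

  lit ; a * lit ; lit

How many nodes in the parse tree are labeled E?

5

[List [E lit] ; [List [E [E a] * [E lit]] ; [List [E lit]]]]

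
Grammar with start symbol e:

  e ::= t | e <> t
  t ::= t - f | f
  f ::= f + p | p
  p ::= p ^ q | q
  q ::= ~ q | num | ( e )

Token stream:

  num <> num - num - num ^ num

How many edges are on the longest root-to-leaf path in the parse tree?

7

[e [e [t [f [p [q num]]]]] <> [t [t [t [f [p [q num]]]] - [f [p [q num]]]] - [f [p [p [q num]] ^ [q num]]]]]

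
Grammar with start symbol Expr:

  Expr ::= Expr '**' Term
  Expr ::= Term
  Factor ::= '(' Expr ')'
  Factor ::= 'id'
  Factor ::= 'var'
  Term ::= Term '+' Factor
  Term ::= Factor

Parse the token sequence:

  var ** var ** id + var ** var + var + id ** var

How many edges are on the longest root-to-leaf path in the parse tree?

[Expr [Expr [Expr [Expr [Expr [Term [Factor var]]] ** [Term [Factor var]]] ** [Term [Term [Factor id]] + [Factor var]]] ** [Term [Term [Term [Factor var]] + [Factor var]] + [Factor id]]] ** [Term [Factor var]]]

7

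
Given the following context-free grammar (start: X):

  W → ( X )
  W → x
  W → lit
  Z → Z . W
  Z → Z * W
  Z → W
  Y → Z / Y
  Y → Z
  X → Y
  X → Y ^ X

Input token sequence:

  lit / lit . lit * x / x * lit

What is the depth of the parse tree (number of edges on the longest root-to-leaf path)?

7

[X [Y [Z [W lit]] / [Y [Z [Z [Z [W lit]] . [W lit]] * [W x]] / [Y [Z [Z [W x]] * [W lit]]]]]]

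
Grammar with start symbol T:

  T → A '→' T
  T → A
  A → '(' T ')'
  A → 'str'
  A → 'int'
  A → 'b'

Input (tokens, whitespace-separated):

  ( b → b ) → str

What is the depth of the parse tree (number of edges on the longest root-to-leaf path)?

5

[T [A ( [T [A b] → [T [A b]]] )] → [T [A str]]]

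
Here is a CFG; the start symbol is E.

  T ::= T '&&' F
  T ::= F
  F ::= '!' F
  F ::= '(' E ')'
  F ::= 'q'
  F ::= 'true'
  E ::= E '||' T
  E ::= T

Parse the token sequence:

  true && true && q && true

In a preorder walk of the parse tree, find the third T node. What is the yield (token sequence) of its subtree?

[E [T [T [T [T [F true]] && [F true]] && [F q]] && [F true]]]

true && true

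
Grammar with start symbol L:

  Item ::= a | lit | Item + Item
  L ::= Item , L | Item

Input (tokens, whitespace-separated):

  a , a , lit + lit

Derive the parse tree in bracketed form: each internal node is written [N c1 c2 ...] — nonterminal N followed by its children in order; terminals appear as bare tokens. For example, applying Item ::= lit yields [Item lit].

L
Item , L
a , L
a , Item , L
a , a , L
a , a , Item
a , a , Item + Item
a , a , lit + Item
a , a , lit + lit

[L [Item a] , [L [Item a] , [L [Item [Item lit] + [Item lit]]]]]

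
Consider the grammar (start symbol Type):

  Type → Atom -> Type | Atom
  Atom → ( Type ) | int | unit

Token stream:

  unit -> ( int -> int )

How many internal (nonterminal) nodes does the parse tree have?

8

[Type [Atom unit] -> [Type [Atom ( [Type [Atom int] -> [Type [Atom int]]] )]]]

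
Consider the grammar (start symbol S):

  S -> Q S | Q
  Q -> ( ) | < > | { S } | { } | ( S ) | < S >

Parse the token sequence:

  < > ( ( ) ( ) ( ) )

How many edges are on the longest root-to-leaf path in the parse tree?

7

[S [Q < >] [S [Q ( [S [Q ( )] [S [Q ( )] [S [Q ( )]]]] )]]]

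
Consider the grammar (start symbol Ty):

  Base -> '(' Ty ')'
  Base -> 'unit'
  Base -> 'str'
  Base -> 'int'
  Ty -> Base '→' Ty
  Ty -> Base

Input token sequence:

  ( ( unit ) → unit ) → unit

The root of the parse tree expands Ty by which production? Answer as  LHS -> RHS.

Ty -> Base '→' Ty

[Ty [Base ( [Ty [Base ( [Ty [Base unit]] )] → [Ty [Base unit]]] )] → [Ty [Base unit]]]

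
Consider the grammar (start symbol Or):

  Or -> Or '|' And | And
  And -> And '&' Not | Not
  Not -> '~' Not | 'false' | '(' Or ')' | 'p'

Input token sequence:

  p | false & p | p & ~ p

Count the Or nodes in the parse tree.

3

[Or [Or [Or [And [Not p]]] | [And [And [Not false]] & [Not p]]] | [And [And [Not p]] & [Not ~ [Not p]]]]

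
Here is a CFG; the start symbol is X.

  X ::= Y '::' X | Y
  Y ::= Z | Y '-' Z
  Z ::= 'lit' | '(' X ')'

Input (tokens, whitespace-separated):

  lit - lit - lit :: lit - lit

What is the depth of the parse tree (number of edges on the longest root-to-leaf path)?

5

[X [Y [Y [Y [Z lit]] - [Z lit]] - [Z lit]] :: [X [Y [Y [Z lit]] - [Z lit]]]]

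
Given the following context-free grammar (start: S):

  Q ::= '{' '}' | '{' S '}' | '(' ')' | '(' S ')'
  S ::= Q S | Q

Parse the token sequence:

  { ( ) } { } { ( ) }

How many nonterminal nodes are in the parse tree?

[S [Q { [S [Q ( )]] }] [S [Q { }] [S [Q { [S [Q ( )]] }]]]]

10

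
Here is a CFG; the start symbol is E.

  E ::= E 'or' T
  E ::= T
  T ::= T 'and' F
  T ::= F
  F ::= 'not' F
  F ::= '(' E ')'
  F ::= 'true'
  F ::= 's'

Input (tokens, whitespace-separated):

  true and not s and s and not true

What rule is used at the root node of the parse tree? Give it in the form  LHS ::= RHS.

E ::= T

[E [T [T [T [T [F true]] and [F not [F s]]] and [F s]] and [F not [F true]]]]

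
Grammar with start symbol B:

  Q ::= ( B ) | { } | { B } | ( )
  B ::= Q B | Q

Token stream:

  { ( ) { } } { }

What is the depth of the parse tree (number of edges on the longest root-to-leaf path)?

5

[B [Q { [B [Q ( )] [B [Q { }]]] }] [B [Q { }]]]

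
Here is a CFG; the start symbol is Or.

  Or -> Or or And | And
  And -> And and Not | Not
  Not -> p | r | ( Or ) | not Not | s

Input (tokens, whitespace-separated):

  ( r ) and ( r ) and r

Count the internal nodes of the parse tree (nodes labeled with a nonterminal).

13

[Or [And [And [And [Not ( [Or [And [Not r]]] )]] and [Not ( [Or [And [Not r]]] )]] and [Not r]]]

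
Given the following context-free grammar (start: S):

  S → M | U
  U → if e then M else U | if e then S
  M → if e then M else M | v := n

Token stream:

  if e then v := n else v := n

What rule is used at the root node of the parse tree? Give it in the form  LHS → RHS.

[S [M if e then [M v := n] else [M v := n]]]

S → M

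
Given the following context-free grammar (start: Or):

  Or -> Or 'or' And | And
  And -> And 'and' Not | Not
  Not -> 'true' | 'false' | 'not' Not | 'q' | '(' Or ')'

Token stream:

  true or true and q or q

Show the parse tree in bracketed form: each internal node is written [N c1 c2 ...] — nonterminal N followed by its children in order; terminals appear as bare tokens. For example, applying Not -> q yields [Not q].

[Or [Or [Or [And [Not true]]] or [And [And [Not true]] and [Not q]]] or [And [Not q]]]

Or
Or or And
Or or And or And
And or And or And
Not or And or And
true or And or And
true or And and Not or And
true or Not and Not or And
true or true and Not or And
true or true and q or And
true or true and q or Not
true or true and q or q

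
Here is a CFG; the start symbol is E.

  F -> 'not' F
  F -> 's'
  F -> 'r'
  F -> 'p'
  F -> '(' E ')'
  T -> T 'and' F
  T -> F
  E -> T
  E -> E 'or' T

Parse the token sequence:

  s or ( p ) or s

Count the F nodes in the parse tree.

4

[E [E [E [T [F s]]] or [T [F ( [E [T [F p]]] )]]] or [T [F s]]]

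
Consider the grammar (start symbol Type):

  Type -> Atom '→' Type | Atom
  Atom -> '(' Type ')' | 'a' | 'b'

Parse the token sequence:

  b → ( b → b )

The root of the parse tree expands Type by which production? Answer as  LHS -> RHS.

Type -> Atom '→' Type

[Type [Atom b] → [Type [Atom ( [Type [Atom b] → [Type [Atom b]]] )]]]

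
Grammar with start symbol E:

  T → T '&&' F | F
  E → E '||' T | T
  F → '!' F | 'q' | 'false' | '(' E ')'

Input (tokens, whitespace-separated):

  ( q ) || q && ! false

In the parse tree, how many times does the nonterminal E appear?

[E [E [T [F ( [E [T [F q]]] )]]] || [T [T [F q]] && [F ! [F false]]]]

3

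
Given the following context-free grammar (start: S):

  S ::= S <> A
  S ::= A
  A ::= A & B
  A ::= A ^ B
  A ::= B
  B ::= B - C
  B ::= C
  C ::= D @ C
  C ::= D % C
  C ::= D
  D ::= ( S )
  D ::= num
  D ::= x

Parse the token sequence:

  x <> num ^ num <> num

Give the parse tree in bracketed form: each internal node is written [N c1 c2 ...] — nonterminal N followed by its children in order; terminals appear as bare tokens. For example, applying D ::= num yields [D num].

S
S <> A
S <> A <> A
A <> A <> A
B <> A <> A
C <> A <> A
D <> A <> A
x <> A <> A
x <> A ^ B <> A
x <> B ^ B <> A
x <> C ^ B <> A
x <> D ^ B <> A
x <> num ^ B <> A
x <> num ^ C <> A
x <> num ^ D <> A
x <> num ^ num <> A
x <> num ^ num <> B
x <> num ^ num <> C
x <> num ^ num <> D
x <> num ^ num <> num

[S [S [S [A [B [C [D x]]]]] <> [A [A [B [C [D num]]]] ^ [B [C [D num]]]]] <> [A [B [C [D num]]]]]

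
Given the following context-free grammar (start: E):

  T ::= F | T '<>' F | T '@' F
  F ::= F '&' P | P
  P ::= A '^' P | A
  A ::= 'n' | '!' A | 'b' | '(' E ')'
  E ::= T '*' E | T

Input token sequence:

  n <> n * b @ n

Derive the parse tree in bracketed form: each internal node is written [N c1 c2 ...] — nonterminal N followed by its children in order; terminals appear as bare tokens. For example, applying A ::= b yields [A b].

[E [T [T [F [P [A n]]]] <> [F [P [A n]]]] * [E [T [T [F [P [A b]]]] @ [F [P [A n]]]]]]

E
T * E
T <> F * E
F <> F * E
P <> F * E
A <> F * E
n <> F * E
n <> P * E
n <> A * E
n <> n * E
n <> n * T
n <> n * T @ F
n <> n * F @ F
n <> n * P @ F
n <> n * A @ F
n <> n * b @ F
n <> n * b @ P
n <> n * b @ A
n <> n * b @ n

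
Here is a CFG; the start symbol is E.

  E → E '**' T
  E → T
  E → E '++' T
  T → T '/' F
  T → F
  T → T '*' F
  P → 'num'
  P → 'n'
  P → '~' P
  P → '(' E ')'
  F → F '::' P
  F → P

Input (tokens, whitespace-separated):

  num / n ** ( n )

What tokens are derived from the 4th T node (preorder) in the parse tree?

[E [E [T [T [F [P num]]] / [F [P n]]]] ** [T [F [P ( [E [T [F [P n]]]] )]]]]

n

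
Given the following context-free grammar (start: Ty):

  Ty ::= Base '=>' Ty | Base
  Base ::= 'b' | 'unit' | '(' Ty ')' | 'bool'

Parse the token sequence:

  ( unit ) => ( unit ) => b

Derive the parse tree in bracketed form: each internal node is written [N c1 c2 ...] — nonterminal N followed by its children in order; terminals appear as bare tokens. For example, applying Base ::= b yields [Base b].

[Ty [Base ( [Ty [Base unit]] )] => [Ty [Base ( [Ty [Base unit]] )] => [Ty [Base b]]]]

Ty
Base => Ty
( Ty ) => Ty
( Base ) => Ty
( unit ) => Ty
( unit ) => Base => Ty
( unit ) => ( Ty ) => Ty
( unit ) => ( Base ) => Ty
( unit ) => ( unit ) => Ty
( unit ) => ( unit ) => Base
( unit ) => ( unit ) => b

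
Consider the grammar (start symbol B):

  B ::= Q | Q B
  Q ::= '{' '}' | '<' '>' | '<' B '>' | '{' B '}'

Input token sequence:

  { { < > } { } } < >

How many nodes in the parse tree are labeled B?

5

[B [Q { [B [Q { [B [Q < >]] }] [B [Q { }]]] }] [B [Q < >]]]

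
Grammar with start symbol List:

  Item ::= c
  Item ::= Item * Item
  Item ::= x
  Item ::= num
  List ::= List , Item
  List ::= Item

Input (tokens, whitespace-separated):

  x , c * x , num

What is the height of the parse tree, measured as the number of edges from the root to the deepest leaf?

[List [List [List [Item x]] , [Item [Item c] * [Item x]]] , [Item num]]

4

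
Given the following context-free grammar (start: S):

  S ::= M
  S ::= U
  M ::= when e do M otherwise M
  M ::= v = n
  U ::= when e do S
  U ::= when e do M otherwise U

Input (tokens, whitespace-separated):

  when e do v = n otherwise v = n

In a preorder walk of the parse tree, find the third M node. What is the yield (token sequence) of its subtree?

v = n

[S [M when e do [M v = n] otherwise [M v = n]]]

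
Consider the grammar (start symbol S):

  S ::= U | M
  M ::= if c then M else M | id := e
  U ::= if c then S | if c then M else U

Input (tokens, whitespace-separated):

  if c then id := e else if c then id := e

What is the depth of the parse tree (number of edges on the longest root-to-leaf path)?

[S [U if c then [M id := e] else [U if c then [S [M id := e]]]]]

5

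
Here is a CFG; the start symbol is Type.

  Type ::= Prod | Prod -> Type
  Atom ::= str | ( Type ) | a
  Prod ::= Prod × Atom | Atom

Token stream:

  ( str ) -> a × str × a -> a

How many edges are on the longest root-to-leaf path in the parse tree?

[Type [Prod [Atom ( [Type [Prod [Atom str]]] )]] -> [Type [Prod [Prod [Prod [Atom a]] × [Atom str]] × [Atom a]] -> [Type [Prod [Atom a]]]]]

6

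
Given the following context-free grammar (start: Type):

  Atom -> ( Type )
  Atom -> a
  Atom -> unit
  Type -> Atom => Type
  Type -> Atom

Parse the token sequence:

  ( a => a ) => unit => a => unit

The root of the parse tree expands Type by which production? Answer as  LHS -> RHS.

[Type [Atom ( [Type [Atom a] => [Type [Atom a]]] )] => [Type [Atom unit] => [Type [Atom a] => [Type [Atom unit]]]]]

Type -> Atom => Type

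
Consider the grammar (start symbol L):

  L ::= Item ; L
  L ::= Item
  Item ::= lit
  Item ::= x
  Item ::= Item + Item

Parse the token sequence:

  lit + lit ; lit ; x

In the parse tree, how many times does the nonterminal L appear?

[L [Item [Item lit] + [Item lit]] ; [L [Item lit] ; [L [Item x]]]]

3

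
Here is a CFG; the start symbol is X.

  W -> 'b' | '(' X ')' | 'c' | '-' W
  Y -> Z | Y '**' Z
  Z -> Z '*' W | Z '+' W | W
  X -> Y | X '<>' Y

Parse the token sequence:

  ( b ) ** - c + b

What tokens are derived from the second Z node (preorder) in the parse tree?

[X [Y [Y [Z [W ( [X [Y [Z [W b]]]] )]]] ** [Z [Z [W - [W c]]] + [W b]]]]

b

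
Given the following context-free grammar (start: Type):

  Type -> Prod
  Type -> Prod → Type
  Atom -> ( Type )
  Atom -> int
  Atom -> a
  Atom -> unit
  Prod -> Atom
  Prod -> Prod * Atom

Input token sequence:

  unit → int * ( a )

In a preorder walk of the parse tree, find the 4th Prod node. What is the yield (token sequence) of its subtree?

[Type [Prod [Atom unit]] → [Type [Prod [Prod [Atom int]] * [Atom ( [Type [Prod [Atom a]]] )]]]]

a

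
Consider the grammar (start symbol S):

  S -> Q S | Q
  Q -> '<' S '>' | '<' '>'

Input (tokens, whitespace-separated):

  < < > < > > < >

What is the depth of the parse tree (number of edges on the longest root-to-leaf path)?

5

[S [Q < [S [Q < >] [S [Q < >]]] >] [S [Q < >]]]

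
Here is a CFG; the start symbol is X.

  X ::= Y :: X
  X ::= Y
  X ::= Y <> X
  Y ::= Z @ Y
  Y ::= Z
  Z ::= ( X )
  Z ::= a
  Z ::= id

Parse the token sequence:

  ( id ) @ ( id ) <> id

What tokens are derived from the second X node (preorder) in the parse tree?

[X [Y [Z ( [X [Y [Z id]]] )] @ [Y [Z ( [X [Y [Z id]]] )]]] <> [X [Y [Z id]]]]

id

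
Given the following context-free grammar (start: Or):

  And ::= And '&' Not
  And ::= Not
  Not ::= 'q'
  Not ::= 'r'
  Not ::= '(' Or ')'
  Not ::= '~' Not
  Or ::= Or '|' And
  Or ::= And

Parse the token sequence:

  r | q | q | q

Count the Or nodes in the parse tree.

4

[Or [Or [Or [Or [And [Not r]]] | [And [Not q]]] | [And [Not q]]] | [And [Not q]]]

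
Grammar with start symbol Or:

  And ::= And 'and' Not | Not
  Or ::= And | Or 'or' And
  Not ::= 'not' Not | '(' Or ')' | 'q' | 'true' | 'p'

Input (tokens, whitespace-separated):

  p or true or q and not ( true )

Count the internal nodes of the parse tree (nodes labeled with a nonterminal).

[Or [Or [Or [And [Not p]]] or [And [Not true]]] or [And [And [Not q]] and [Not not [Not ( [Or [And [Not true]]] )]]]]

15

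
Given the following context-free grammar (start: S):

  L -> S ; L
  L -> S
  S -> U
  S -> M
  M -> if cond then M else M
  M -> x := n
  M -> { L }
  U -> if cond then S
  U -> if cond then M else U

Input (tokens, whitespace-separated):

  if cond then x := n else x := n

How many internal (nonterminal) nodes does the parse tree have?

4

[S [M if cond then [M x := n] else [M x := n]]]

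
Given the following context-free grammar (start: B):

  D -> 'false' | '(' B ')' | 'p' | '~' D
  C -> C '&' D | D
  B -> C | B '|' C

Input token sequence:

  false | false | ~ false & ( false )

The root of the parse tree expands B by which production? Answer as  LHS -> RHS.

[B [B [B [C [D false]]] | [C [D false]]] | [C [C [D ~ [D false]]] & [D ( [B [C [D false]]] )]]]

B -> B '|' C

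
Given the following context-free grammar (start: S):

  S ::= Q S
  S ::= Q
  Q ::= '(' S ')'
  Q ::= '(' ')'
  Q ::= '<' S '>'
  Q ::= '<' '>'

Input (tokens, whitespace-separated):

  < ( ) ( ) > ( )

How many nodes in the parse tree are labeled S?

4

[S [Q < [S [Q ( )] [S [Q ( )]]] >] [S [Q ( )]]]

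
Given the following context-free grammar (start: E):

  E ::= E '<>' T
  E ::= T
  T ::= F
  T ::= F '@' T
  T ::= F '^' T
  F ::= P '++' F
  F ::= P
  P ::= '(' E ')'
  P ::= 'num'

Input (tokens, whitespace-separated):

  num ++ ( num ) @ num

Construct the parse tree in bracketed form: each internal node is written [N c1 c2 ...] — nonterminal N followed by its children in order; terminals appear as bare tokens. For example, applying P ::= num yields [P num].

[E [T [F [P num] ++ [F [P ( [E [T [F [P num]]]] )]]] @ [T [F [P num]]]]]

E
T
F @ T
P ++ F @ T
num ++ F @ T
num ++ P @ T
num ++ ( E ) @ T
num ++ ( T ) @ T
num ++ ( F ) @ T
num ++ ( P ) @ T
num ++ ( num ) @ T
num ++ ( num ) @ F
num ++ ( num ) @ P
num ++ ( num ) @ num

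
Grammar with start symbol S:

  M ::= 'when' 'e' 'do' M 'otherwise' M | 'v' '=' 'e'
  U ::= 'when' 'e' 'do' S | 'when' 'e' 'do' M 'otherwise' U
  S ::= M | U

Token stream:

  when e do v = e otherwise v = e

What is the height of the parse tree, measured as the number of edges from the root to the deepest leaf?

[S [M when e do [M v = e] otherwise [M v = e]]]

3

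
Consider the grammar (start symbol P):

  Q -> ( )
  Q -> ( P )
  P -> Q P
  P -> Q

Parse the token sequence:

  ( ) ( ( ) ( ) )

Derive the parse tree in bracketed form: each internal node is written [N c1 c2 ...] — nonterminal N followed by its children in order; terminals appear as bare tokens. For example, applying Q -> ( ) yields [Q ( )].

P
Q P
( ) P
( ) Q
( ) ( P )
( ) ( Q P )
( ) ( ( ) P )
( ) ( ( ) Q )
( ) ( ( ) ( ) )

[P [Q ( )] [P [Q ( [P [Q ( )] [P [Q ( )]]] )]]]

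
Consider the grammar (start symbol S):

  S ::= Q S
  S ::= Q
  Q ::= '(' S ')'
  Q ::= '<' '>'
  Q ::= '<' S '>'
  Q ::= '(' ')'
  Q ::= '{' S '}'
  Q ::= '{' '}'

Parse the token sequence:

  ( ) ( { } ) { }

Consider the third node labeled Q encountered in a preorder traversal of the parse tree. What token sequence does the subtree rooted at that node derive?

[S [Q ( )] [S [Q ( [S [Q { }]] )] [S [Q { }]]]]

{ }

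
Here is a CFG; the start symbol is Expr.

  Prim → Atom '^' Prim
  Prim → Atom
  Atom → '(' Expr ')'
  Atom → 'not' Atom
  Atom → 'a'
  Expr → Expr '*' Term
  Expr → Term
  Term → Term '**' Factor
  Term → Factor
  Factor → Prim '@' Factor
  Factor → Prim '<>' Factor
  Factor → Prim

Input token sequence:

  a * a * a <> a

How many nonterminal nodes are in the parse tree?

[Expr [Expr [Expr [Term [Factor [Prim [Atom a]]]]] * [Term [Factor [Prim [Atom a]]]]] * [Term [Factor [Prim [Atom a]] <> [Factor [Prim [Atom a]]]]]]

18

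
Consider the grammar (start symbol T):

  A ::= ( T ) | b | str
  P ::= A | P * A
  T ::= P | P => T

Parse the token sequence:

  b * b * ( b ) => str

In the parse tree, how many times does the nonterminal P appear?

5

[T [P [P [P [A b]] * [A b]] * [A ( [T [P [A b]]] )]] => [T [P [A str]]]]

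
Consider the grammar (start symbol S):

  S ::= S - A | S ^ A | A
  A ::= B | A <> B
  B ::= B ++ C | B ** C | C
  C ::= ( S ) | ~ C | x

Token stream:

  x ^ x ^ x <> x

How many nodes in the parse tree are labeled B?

4

[S [S [S [A [B [C x]]]] ^ [A [B [C x]]]] ^ [A [A [B [C x]]] <> [B [C x]]]]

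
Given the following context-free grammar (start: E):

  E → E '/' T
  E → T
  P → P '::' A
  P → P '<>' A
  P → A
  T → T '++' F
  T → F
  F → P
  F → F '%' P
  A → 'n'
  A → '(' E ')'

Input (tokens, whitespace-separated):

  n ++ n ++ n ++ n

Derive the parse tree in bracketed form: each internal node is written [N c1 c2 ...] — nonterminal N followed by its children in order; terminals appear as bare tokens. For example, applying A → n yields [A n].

E
T
T ++ F
T ++ F ++ F
T ++ F ++ F ++ F
F ++ F ++ F ++ F
P ++ F ++ F ++ F
A ++ F ++ F ++ F
n ++ F ++ F ++ F
n ++ P ++ F ++ F
n ++ A ++ F ++ F
n ++ n ++ F ++ F
n ++ n ++ P ++ F
n ++ n ++ A ++ F
n ++ n ++ n ++ F
n ++ n ++ n ++ P
n ++ n ++ n ++ A
n ++ n ++ n ++ n

[E [T [T [T [T [F [P [A n]]]] ++ [F [P [A n]]]] ++ [F [P [A n]]]] ++ [F [P [A n]]]]]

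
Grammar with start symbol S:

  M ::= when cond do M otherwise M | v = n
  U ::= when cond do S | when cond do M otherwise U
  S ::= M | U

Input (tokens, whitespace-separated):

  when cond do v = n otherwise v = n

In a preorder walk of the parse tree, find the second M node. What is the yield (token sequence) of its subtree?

v = n

[S [M when cond do [M v = n] otherwise [M v = n]]]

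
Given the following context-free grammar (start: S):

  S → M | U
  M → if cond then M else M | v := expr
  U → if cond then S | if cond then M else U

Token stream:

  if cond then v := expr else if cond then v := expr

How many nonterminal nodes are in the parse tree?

6

[S [U if cond then [M v := expr] else [U if cond then [S [M v := expr]]]]]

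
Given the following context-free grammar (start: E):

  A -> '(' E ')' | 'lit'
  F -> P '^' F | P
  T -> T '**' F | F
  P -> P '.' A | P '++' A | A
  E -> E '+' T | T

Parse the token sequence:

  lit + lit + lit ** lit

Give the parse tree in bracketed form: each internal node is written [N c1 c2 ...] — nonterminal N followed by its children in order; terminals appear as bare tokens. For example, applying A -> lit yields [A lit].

E
E + T
E + T + T
T + T + T
F + T + T
P + T + T
A + T + T
lit + T + T
lit + F + T
lit + P + T
lit + A + T
lit + lit + T
lit + lit + T ** F
lit + lit + F ** F
lit + lit + P ** F
lit + lit + A ** F
lit + lit + lit ** F
lit + lit + lit ** P
lit + lit + lit ** A
lit + lit + lit ** lit

[E [E [E [T [F [P [A lit]]]]] + [T [F [P [A lit]]]]] + [T [T [F [P [A lit]]]] ** [F [P [A lit]]]]]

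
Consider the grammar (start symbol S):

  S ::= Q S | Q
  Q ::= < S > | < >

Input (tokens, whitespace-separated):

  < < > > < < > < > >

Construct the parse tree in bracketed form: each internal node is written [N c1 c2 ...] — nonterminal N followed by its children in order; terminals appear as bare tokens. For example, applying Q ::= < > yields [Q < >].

S
Q S
< S > S
< Q > S
< < > > S
< < > > Q
< < > > < S >
< < > > < Q S >
< < > > < < > S >
< < > > < < > Q >
< < > > < < > < > >

[S [Q < [S [Q < >]] >] [S [Q < [S [Q < >] [S [Q < >]]] >]]]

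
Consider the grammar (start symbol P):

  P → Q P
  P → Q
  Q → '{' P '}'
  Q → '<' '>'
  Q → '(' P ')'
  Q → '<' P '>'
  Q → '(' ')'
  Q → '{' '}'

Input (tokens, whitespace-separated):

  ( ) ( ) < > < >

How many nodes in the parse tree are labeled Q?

4

[P [Q ( )] [P [Q ( )] [P [Q < >] [P [Q < >]]]]]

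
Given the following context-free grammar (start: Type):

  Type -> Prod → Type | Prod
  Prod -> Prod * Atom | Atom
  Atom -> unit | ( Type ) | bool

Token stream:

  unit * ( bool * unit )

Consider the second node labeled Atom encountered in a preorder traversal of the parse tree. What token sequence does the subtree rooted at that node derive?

[Type [Prod [Prod [Atom unit]] * [Atom ( [Type [Prod [Prod [Atom bool]] * [Atom unit]]] )]]]

( bool * unit )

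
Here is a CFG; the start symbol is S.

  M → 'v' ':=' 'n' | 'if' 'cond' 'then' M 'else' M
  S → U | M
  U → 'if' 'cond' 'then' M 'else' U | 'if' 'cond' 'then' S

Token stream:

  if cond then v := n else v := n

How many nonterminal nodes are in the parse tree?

[S [M if cond then [M v := n] else [M v := n]]]

4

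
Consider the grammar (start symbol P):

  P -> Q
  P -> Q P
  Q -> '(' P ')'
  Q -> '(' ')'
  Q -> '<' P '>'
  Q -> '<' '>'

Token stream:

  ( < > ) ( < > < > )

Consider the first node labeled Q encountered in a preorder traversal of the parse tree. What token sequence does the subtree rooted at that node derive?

[P [Q ( [P [Q < >]] )] [P [Q ( [P [Q < >] [P [Q < >]]] )]]]

( < > )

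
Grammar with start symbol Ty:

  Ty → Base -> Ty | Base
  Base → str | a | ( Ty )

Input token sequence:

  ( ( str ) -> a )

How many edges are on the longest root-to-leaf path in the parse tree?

6

[Ty [Base ( [Ty [Base ( [Ty [Base str]] )] -> [Ty [Base a]]] )]]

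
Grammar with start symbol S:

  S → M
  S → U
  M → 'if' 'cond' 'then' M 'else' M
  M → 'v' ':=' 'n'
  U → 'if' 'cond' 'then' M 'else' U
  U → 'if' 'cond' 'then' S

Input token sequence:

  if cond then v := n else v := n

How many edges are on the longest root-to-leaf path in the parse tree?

3

[S [M if cond then [M v := n] else [M v := n]]]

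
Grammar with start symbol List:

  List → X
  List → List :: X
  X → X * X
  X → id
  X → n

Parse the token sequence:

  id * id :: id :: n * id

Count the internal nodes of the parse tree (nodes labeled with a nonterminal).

[List [List [List [X [X id] * [X id]]] :: [X id]] :: [X [X n] * [X id]]]

10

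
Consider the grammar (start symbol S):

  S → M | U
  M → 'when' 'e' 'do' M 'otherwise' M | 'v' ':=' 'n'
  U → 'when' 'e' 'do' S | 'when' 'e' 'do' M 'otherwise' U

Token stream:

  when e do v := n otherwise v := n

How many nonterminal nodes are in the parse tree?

[S [M when e do [M v := n] otherwise [M v := n]]]

4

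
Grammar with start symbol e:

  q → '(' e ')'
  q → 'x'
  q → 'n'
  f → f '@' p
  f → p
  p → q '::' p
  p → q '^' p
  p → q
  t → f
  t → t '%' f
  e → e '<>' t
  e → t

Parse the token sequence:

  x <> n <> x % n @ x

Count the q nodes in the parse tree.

5

[e [e [e [t [f [p [q x]]]]] <> [t [f [p [q n]]]]] <> [t [t [f [p [q x]]]] % [f [f [p [q n]]] @ [p [q x]]]]]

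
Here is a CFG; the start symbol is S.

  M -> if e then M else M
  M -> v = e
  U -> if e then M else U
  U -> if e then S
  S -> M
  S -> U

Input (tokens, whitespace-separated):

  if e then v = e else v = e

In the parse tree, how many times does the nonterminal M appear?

[S [M if e then [M v = e] else [M v = e]]]

3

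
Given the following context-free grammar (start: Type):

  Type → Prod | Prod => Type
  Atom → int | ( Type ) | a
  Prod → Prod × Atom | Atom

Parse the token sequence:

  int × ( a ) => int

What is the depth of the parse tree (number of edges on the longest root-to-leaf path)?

[Type [Prod [Prod [Atom int]] × [Atom ( [Type [Prod [Atom a]]] )]] => [Type [Prod [Atom int]]]]

6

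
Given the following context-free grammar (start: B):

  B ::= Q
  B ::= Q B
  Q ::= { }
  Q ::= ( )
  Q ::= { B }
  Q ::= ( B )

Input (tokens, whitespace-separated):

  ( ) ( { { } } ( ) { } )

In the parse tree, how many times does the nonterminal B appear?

[B [Q ( )] [B [Q ( [B [Q { [B [Q { }]] }] [B [Q ( )] [B [Q { }]]]] )]]]

6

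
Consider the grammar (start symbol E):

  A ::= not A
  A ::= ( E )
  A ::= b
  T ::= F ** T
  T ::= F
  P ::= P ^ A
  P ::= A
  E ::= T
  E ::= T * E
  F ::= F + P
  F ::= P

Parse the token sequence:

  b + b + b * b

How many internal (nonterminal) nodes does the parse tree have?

16

[E [T [F [F [F [P [A b]]] + [P [A b]]] + [P [A b]]]] * [E [T [F [P [A b]]]]]]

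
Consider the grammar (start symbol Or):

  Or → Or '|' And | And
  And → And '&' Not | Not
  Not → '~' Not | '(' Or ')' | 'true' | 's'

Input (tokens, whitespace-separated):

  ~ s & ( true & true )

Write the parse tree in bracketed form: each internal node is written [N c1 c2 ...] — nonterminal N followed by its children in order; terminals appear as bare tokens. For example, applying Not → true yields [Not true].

Or
And
And & Not
Not & Not
~ Not & Not
~ s & Not
~ s & ( Or )
~ s & ( And )
~ s & ( And & Not )
~ s & ( Not & Not )
~ s & ( true & Not )
~ s & ( true & true )

[Or [And [And [Not ~ [Not s]]] & [Not ( [Or [And [And [Not true]] & [Not true]]] )]]]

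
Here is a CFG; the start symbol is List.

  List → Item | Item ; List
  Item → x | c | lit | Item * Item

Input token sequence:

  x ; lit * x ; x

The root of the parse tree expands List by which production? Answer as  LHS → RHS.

List → Item ; List

[List [Item x] ; [List [Item [Item lit] * [Item x]] ; [List [Item x]]]]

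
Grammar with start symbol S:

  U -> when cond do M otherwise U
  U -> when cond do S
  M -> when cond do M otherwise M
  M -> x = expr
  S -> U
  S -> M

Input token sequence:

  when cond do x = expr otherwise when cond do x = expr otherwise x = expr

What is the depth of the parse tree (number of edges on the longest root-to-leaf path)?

[S [M when cond do [M x = expr] otherwise [M when cond do [M x = expr] otherwise [M x = expr]]]]

4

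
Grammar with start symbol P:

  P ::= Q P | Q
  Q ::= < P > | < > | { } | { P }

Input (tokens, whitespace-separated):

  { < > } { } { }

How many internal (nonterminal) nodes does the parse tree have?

[P [Q { [P [Q < >]] }] [P [Q { }] [P [Q { }]]]]

8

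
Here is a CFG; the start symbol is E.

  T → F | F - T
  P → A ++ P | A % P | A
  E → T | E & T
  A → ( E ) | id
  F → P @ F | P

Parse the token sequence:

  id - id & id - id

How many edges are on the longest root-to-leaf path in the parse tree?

7

[E [E [T [F [P [A id]]] - [T [F [P [A id]]]]]] & [T [F [P [A id]]] - [T [F [P [A id]]]]]]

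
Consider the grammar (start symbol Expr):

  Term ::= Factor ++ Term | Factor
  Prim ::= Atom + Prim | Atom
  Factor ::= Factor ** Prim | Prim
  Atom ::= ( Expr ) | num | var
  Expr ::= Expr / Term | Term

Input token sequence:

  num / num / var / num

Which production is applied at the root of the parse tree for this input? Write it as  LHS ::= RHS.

Expr ::= Expr / Term

[Expr [Expr [Expr [Expr [Term [Factor [Prim [Atom num]]]]] / [Term [Factor [Prim [Atom num]]]]] / [Term [Factor [Prim [Atom var]]]]] / [Term [Factor [Prim [Atom num]]]]]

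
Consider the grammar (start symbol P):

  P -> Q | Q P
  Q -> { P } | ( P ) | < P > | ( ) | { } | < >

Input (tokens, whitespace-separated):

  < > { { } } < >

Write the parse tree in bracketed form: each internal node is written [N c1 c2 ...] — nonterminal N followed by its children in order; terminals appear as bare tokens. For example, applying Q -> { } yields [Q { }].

[P [Q < >] [P [Q { [P [Q { }]] }] [P [Q < >]]]]

P
Q P
< > P
< > Q P
< > { P } P
< > { Q } P
< > { { } } P
< > { { } } Q
< > { { } } < >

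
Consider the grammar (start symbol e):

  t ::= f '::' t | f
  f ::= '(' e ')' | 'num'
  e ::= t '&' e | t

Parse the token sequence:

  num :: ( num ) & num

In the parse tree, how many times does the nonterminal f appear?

[e [t [f num] :: [t [f ( [e [t [f num]]] )]]] & [e [t [f num]]]]

4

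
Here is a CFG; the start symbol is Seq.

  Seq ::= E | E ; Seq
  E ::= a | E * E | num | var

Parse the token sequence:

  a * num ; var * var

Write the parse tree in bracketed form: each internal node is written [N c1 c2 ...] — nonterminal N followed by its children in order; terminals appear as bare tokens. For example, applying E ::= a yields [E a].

Seq
E ; Seq
E * E ; Seq
a * E ; Seq
a * num ; Seq
a * num ; E
a * num ; E * E
a * num ; var * E
a * num ; var * var

[Seq [E [E a] * [E num]] ; [Seq [E [E var] * [E var]]]]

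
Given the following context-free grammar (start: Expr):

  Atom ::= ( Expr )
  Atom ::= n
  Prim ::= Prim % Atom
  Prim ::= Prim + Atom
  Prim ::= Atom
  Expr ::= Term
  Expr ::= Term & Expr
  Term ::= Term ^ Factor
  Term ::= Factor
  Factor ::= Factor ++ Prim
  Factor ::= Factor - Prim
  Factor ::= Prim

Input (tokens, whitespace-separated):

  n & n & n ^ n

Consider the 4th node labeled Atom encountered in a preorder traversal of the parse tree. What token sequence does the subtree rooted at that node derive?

n

[Expr [Term [Factor [Prim [Atom n]]]] & [Expr [Term [Factor [Prim [Atom n]]]] & [Expr [Term [Term [Factor [Prim [Atom n]]]] ^ [Factor [Prim [Atom n]]]]]]]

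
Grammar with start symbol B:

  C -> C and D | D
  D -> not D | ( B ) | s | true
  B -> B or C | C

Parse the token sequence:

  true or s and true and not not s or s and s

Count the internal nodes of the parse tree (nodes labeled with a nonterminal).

17

[B [B [B [C [D true]]] or [C [C [C [D s]] and [D true]] and [D not [D not [D s]]]]] or [C [C [D s]] and [D s]]]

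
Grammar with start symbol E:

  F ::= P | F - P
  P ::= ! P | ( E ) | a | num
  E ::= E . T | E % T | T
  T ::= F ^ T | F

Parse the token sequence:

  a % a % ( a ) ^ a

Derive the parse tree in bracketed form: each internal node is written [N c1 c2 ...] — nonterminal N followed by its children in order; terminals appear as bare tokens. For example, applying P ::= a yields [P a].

E
E % T
E % T % T
T % T % T
F % T % T
P % T % T
a % T % T
a % F % T
a % P % T
a % a % T
a % a % F ^ T
a % a % P ^ T
a % a % ( E ) ^ T
a % a % ( T ) ^ T
a % a % ( F ) ^ T
a % a % ( P ) ^ T
a % a % ( a ) ^ T
a % a % ( a ) ^ F
a % a % ( a ) ^ P
a % a % ( a ) ^ a

[E [E [E [T [F [P a]]]] % [T [F [P a]]]] % [T [F [P ( [E [T [F [P a]]]] )]] ^ [T [F [P a]]]]]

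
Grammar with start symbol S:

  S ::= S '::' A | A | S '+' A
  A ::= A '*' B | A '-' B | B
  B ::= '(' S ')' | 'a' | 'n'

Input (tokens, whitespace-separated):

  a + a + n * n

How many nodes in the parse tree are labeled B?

4

[S [S [S [A [B a]]] + [A [B a]]] + [A [A [B n]] * [B n]]]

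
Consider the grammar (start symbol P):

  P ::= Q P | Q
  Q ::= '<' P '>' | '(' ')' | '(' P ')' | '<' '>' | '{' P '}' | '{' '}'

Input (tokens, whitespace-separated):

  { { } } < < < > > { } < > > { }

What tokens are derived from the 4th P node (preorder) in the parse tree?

< < > > { } < >

[P [Q { [P [Q { }]] }] [P [Q < [P [Q < [P [Q < >]] >] [P [Q { }] [P [Q < >]]]] >] [P [Q { }]]]]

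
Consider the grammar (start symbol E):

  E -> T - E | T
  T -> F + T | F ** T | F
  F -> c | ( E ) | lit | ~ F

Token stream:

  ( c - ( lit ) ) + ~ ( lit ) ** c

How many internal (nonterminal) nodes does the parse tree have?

[E [T [F ( [E [T [F c]] - [E [T [F ( [E [T [F lit]]] )]]]] )] + [T [F ~ [F ( [E [T [F lit]]] )]] ** [T [F c]]]]]

20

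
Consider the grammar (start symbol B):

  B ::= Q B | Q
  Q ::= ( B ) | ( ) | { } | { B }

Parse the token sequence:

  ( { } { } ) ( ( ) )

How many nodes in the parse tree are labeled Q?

5

[B [Q ( [B [Q { }] [B [Q { }]]] )] [B [Q ( [B [Q ( )]] )]]]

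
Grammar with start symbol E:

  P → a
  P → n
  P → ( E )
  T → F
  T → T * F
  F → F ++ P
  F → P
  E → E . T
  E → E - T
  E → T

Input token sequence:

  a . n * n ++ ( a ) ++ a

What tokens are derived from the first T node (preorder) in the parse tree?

a

[E [E [T [F [P a]]]] . [T [T [F [P n]]] * [F [F [F [P n]] ++ [P ( [E [T [F [P a]]]] )]] ++ [P a]]]]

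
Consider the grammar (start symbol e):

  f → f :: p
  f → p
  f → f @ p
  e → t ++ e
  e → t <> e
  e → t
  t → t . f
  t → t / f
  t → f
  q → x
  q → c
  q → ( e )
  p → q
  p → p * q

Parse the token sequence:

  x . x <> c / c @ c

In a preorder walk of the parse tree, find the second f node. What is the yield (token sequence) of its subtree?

x

[e [t [t [f [p [q x]]]] . [f [p [q x]]]] <> [e [t [t [f [p [q c]]]] / [f [f [p [q c]]] @ [p [q c]]]]]]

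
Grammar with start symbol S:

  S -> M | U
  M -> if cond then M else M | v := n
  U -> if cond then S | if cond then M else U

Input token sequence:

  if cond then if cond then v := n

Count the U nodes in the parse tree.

[S [U if cond then [S [U if cond then [S [M v := n]]]]]]

2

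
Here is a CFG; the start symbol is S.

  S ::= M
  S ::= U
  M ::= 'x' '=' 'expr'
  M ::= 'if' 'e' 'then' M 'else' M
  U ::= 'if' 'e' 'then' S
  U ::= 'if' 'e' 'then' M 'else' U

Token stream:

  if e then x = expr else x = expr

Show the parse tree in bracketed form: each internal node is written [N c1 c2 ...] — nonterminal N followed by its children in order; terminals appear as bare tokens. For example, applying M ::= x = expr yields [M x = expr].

[S [M if e then [M x = expr] else [M x = expr]]]

S
M
if e then M else M
if e then x = expr else M
if e then x = expr else x = expr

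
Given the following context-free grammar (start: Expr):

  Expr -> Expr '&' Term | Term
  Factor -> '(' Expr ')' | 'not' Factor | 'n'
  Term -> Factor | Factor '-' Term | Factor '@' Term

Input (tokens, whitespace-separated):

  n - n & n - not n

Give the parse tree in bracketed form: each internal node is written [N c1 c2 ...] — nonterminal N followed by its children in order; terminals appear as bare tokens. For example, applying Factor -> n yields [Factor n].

[Expr [Expr [Term [Factor n] - [Term [Factor n]]]] & [Term [Factor n] - [Term [Factor not [Factor n]]]]]

Expr
Expr & Term
Term & Term
Factor - Term & Term
n - Term & Term
n - Factor & Term
n - n & Term
n - n & Factor - Term
n - n & n - Term
n - n & n - Factor
n - n & n - not Factor
n - n & n - not n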